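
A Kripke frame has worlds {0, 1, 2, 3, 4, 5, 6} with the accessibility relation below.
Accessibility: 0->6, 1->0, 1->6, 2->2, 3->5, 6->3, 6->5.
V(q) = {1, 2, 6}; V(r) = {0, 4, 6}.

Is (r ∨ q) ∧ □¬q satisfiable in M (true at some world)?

Let φ = (r ∨ q) ∧ □¬q. Evaluate φ at each world:
  0 (successors {6}): φ is false.
  1 (successors {0, 6}): φ is false.
  2 (successors {2}): φ is false.
  3 (successors {5}): φ is false.
  4 (successors ∅): φ is true.
  5 (successors ∅): φ is false.
  6 (successors {3, 5}): φ is true.
Detail at 4 (witness):
  At 4: r ∨ q is true, □¬q is true, so (r ∨ q) ∧ □¬q is true.
    At 4: no accessible worlds, so □¬q holds vacuously.

Yes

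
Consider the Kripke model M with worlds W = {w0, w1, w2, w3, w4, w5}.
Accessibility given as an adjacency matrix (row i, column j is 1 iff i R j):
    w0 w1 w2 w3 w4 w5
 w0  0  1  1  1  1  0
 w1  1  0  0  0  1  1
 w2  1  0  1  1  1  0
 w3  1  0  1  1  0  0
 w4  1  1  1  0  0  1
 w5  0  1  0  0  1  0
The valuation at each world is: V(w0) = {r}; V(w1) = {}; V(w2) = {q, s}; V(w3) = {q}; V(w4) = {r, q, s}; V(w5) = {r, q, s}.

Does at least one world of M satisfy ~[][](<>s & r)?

Recall that []ψ holds at a world iff ψ holds at every accessible world, and <>ψ holds iff ψ holds at some accessible world.
Let φ = ~[][](<>s & r). Evaluate φ at each world:
  w0 (successors {w1, w2, w3, w4}): φ is true.
  w1 (successors {w0, w4, w5}): φ is true.
  w2 (successors {w0, w2, w3, w4}): φ is true.
  w3 (successors {w0, w2, w3}): φ is true.
  w4 (successors {w0, w1, w2, w5}): φ is true.
  w5 (successors {w1, w4}): φ is true.
Detail at w0 (witness):
  At w0: [][](<>s & r) is false, so ~[][](<>s & r) is true.
    At w0: [][](<>s & r) requires [](<>s & r) at every successor {w1, w2, w3, w4}.
      [](<>s & r) fails at w2, so [][](<>s & r) is false at w0.

Yes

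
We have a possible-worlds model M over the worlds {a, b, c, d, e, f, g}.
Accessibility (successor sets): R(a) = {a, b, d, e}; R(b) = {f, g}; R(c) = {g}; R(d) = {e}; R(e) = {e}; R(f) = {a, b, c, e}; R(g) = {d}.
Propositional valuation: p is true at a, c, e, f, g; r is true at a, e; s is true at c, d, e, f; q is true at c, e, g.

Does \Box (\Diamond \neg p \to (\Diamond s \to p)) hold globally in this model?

Yes

Let φ = \Box (\Diamond \neg p \to (\Diamond s \to p)). Evaluate φ at each world:
  a (successors {a, b, d, e}): φ is true.
  b (successors {f, g}): φ is true.
  c (successors {g}): φ is true.
  d (successors {e}): φ is true.
  e (successors {e}): φ is true.
  f (successors {a, b, c, e}): φ is true.
  g (successors {d}): φ is true.
For instance, at d:
  At d: \Box (\Diamond \neg p \to (\Diamond s \to p)) requires \Diamond \neg p \to (\Diamond s \to p) at every successor {e}.
      At e: \Diamond \neg p is false, \Diamond s \to p is true, so \Diamond \neg p \to (\Diamond s \to p) is true.
  So \Box (\Diamond \neg p \to (\Diamond s \to p)) is true at d.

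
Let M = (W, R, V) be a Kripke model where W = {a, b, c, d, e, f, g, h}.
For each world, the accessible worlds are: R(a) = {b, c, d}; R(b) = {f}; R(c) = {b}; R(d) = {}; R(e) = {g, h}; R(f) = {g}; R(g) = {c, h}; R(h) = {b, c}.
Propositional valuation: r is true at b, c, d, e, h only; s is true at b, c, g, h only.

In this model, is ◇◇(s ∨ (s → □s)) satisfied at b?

Recall that □ψ holds at a world iff ψ holds at every accessible world, and ◇ψ holds iff ψ holds at some accessible world.
At b: ◇◇(s ∨ (s → □s)) requires ◇(s ∨ (s → □s)) at some successor in {f}.
  ◇(s ∨ (s → □s)) holds at f, so ◇◇(s ∨ (s → □s)) is true at b.
    At f: ◇(s ∨ (s → □s)) requires s ∨ (s → □s) at some successor in {g}.
      s ∨ (s → □s) holds at g, so ◇(s ∨ (s → □s)) is true at f.

Yes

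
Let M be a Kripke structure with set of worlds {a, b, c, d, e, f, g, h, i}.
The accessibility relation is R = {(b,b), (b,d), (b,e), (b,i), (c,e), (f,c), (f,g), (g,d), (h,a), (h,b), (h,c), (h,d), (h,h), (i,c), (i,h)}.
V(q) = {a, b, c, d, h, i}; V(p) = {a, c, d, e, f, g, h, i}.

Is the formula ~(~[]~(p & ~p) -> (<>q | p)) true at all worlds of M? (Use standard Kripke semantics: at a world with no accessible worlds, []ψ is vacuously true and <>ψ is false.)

No

Let φ = ~(~[]~(p & ~p) -> (<>q | p)). Evaluate φ at each world:
  a (successors ∅): φ is false.
  b (successors {b, d, e, i}): φ is false.
  c (successors {e}): φ is false.
  d (successors ∅): φ is false.
  e (successors ∅): φ is false.
  f (successors {c, g}): φ is false.
  g (successors {d}): φ is false.
  h (successors {a, b, c, d, h}): φ is false.
  i (successors {c, h}): φ is false.
Detail at a (counterexample):
  At a: ~[]~(p & ~p) -> (<>q | p) is true, so ~(~[]~(p & ~p) -> (<>q | p)) is false.
    At a: ~[]~(p & ~p) is false, <>q | p is true, so ~[]~(p & ~p) -> (<>q | p) is true.
      At a: []~(p & ~p) is true, so ~[]~(p & ~p) is false.
      At a: <>q is false, p is true, so <>q | p is true.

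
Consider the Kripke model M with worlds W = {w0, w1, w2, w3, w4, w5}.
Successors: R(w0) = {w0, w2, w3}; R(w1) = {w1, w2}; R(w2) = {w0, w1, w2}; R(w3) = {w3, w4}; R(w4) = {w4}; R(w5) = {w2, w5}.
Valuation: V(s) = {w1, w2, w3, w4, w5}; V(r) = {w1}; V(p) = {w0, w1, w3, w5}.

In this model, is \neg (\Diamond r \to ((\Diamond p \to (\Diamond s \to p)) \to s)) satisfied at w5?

Recall that \Diamond ψ holds at a world iff ψ holds at some accessible world.
At w5: \Diamond r \to ((\Diamond p \to (\Diamond s \to p)) \to s) is true, so \neg (\Diamond r \to ((\Diamond p \to (\Diamond s \to p)) \to s)) is false.
  At w5: \Diamond r is false, (\Diamond p \to (\Diamond s \to p)) \to s is true, so \Diamond r \to ((\Diamond p \to (\Diamond s \to p)) \to s) is true.
    At w5: \Diamond r requires r at some successor in {w2, w5}.
      At w2: r is false.
      At w5: r is false.
    So \Diamond r is false at w5.
    At w5: \Diamond p \to (\Diamond s \to p) is true, s is true, so (\Diamond p \to (\Diamond s \to p)) \to s is true.
      At w5: \Diamond p is true, \Diamond s \to p is true, so \Diamond p \to (\Diamond s \to p) is true.

No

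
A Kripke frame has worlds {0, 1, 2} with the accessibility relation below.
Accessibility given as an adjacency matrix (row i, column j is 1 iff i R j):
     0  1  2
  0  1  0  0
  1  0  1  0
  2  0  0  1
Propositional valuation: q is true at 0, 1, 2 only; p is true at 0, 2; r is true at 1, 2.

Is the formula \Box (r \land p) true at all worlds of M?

Let φ = \Box (r \land p). Evaluate φ at each world:
  0 (successors {0}): φ is false.
  1 (successors {1}): φ is false.
  2 (successors {2}): φ is true.
Detail at 0 (counterexample):
  At 0: \Box (r \land p) requires r \land p at every successor {0}.
    r \land p fails at 0, so \Box (r \land p) is false at 0.

No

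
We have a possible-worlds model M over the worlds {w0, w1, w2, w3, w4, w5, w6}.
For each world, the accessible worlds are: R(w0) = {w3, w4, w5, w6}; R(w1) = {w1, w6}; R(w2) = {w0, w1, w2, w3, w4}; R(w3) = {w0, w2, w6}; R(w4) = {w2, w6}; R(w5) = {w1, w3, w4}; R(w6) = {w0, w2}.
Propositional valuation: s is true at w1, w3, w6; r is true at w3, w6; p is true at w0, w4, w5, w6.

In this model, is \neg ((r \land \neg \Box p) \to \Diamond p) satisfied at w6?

Recall that \Box ψ holds at a world iff ψ holds at every accessible world, and \Diamond ψ holds iff ψ holds at some accessible world.
At w6: (r \land \neg \Box p) \to \Diamond p is true, so \neg ((r \land \neg \Box p) \to \Diamond p) is false.
  At w6: r \land \neg \Box p is true, \Diamond p is true, so (r \land \neg \Box p) \to \Diamond p is true.
    At w6: r is true, \neg \Box p is true, so r \land \neg \Box p is true.
      At w6: \Box p is false, so \neg \Box p is true.
    At w6: \Diamond p requires p at some successor in {w0, w2}.
      p holds at w0, so \Diamond p is true at w6.

No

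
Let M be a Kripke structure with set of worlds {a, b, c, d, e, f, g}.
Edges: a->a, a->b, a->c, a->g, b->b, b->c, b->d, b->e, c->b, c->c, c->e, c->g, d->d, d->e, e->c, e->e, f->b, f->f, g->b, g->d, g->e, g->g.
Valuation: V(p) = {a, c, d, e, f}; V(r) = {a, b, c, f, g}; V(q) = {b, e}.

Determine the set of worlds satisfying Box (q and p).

Let φ = Box (q and p). Evaluate φ at each world:
  a (successors {a, b, c, g}): φ is false.
  b (successors {b, c, d, e}): φ is false.
  c (successors {b, c, e, g}): φ is false.
  d (successors {d, e}): φ is false.
  e (successors {c, e}): φ is false.
  f (successors {b, f}): φ is false.
  g (successors {b, d, e, g}): φ is false.
For instance, at a:
  At a: Box (q and p) requires q and p at every successor {a, b, c, g}.
    q and p fails at a, so Box (q and p) is false at a.
Satisfying worlds: none.

none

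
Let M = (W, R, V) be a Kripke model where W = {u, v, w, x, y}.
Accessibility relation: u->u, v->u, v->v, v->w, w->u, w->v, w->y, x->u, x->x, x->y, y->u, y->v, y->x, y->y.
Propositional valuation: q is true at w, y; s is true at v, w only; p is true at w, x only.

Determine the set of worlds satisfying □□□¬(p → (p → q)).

none

Let φ = □□□¬(p → (p → q)). Evaluate φ at each world:
  u (successors {u}): φ is false.
  v (successors {u, v, w}): φ is false.
  w (successors {u, v, y}): φ is false.
  x (successors {u, x, y}): φ is false.
  y (successors {u, v, x, y}): φ is false.
For instance, at y:
  At y: □□□¬(p → (p → q)) requires □□¬(p → (p → q)) at every successor {u, v, x, y}.
    □□¬(p → (p → q)) fails at u, so □□□¬(p → (p → q)) is false at y.
      At u: □□¬(p → (p → q)) requires □¬(p → (p → q)) at every successor {u}.
        □¬(p → (p → q)) fails at u, so □□¬(p → (p → q)) is false at u.
Satisfying worlds: none.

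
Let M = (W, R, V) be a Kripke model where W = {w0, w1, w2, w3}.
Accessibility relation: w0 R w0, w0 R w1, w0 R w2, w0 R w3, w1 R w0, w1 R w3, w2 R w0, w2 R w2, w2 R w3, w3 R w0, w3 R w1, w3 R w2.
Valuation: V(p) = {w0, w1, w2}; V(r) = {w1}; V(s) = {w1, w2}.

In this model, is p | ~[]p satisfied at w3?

At w3: p is false, ~[]p is false, so p | ~[]p is false.
  At w3: []p is true, so ~[]p is false.
    At w3: []p requires p at every successor {w0, w1, w2}.
      At w0: p is true.
      At w1: p is true.
      At w2: p is true.
    So []p is true at w3.

No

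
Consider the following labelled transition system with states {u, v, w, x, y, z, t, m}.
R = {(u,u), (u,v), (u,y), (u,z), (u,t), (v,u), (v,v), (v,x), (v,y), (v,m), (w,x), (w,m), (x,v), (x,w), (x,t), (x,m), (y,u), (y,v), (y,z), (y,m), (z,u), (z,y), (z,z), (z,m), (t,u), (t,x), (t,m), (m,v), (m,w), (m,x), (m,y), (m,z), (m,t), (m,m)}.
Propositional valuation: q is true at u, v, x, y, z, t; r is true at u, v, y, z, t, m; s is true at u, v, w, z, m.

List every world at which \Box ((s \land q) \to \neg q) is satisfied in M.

Let φ = \Box ((s \land q) \to \neg q). Evaluate φ at each world:
  u (successors {u, v, y, z, t}): φ is false.
  v (successors {u, v, x, y, m}): φ is false.
  w (successors {x, m}): φ is true.
  x (successors {v, w, t, m}): φ is false.
  y (successors {u, v, z, m}): φ is false.
  z (successors {u, y, z, m}): φ is false.
  t (successors {u, x, m}): φ is false.
  m (successors {v, w, x, y, z, t, m}): φ is false.
For instance, at x:
  At x: \Box ((s \land q) \to \neg q) requires (s \land q) \to \neg q at every successor {v, w, t, m}.
    (s \land q) \to \neg q fails at v, so \Box ((s \land q) \to \neg q) is false at x.
Satisfying worlds: {w}

w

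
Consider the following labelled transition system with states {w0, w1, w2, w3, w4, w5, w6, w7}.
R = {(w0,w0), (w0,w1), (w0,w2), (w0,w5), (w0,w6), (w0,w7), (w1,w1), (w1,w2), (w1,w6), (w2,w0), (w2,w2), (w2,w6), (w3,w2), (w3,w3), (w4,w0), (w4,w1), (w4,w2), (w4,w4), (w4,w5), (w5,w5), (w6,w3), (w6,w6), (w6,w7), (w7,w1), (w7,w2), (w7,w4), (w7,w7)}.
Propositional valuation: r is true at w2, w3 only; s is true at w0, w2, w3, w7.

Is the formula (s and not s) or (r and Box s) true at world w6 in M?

At w6: s and not s is false, r and Box s is false, so (s and not s) or (r and Box s) is false.
  At w6: r is false, Box s is false, so r and Box s is false.
    At w6: Box s requires s at every successor {w3, w6, w7}.
      s fails at w6, so Box s is false at w6.

No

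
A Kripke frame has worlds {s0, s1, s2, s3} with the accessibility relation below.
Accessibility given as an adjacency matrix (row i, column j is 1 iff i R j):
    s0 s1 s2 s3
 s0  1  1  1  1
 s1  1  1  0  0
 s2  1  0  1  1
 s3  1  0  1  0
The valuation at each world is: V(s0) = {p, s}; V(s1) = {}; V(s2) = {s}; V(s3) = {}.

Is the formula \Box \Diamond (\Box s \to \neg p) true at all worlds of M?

Yes

Let φ = \Box \Diamond (\Box s \to \neg p). Evaluate φ at each world:
  s0 (successors {s0, s1, s2, s3}): φ is true.
  s1 (successors {s0, s1}): φ is true.
  s2 (successors {s0, s2, s3}): φ is true.
  s3 (successors {s0, s2}): φ is true.
For instance, at s3:
  At s3: \Box \Diamond (\Box s \to \neg p) requires \Diamond (\Box s \to \neg p) at every successor {s0, s2}.
      At s0: \Diamond (\Box s \to \neg p) requires \Box s \to \neg p at some successor in {s0, s1, s2, s3}.
        \Box s \to \neg p holds at s0, so \Diamond (\Box s \to \neg p) is true at s0.
      At s2: \Diamond (\Box s \to \neg p) requires \Box s \to \neg p at some successor in {s0, s2, s3}.
        \Box s \to \neg p holds at s0, so \Diamond (\Box s \to \neg p) is true at s2.
  So \Box \Diamond (\Box s \to \neg p) is true at s3.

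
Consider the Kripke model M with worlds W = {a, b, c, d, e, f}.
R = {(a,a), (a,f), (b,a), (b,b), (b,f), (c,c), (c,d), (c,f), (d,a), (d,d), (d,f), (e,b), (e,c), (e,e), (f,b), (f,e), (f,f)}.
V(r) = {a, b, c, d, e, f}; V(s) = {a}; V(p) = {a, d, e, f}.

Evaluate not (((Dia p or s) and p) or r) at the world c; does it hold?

No

At c: ((Dia p or s) and p) or r is true, so not (((Dia p or s) and p) or r) is false.
  At c: (Dia p or s) and p is false, r is true, so ((Dia p or s) and p) or r is true.
    At c: Dia p or s is true, p is false, so (Dia p or s) and p is false.
      At c: Dia p is true, s is false, so Dia p or s is true.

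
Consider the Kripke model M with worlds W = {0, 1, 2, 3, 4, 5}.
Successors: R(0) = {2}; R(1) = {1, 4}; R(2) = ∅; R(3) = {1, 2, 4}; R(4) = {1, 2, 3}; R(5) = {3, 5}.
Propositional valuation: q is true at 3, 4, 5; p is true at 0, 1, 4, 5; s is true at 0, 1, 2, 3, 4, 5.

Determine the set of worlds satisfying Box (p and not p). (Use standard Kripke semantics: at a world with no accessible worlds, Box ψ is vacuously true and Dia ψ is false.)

Let φ = Box (p and not p). Evaluate φ at each world:
  0 (successors {2}): φ is false.
  1 (successors {1, 4}): φ is false.
  2 (successors ∅): φ is true.
  3 (successors {1, 2, 4}): φ is false.
  4 (successors {1, 2, 3}): φ is false.
  5 (successors {3, 5}): φ is false.
For instance, at 5:
  At 5: Box (p and not p) requires p and not p at every successor {3, 5}.
    p and not p fails at 3, so Box (p and not p) is false at 5.
Satisfying worlds: {2}

2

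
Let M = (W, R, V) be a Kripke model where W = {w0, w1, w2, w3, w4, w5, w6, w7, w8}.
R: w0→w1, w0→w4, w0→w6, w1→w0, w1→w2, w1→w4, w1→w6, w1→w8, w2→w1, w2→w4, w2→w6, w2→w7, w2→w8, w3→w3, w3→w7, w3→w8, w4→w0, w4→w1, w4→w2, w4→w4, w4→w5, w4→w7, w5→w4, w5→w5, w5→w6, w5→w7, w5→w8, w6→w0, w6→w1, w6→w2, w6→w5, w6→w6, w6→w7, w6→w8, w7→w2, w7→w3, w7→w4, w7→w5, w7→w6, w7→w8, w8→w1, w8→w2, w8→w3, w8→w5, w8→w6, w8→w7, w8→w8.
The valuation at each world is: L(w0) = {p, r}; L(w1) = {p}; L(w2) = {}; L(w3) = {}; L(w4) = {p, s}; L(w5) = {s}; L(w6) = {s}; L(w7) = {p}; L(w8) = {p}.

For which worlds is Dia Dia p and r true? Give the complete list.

Let φ = Dia Dia p and r. Evaluate φ at each world:
  w0 (successors {w1, w4, w6}): φ is true.
  w1 (successors {w0, w2, w4, w6, w8}): φ is false.
  w2 (successors {w1, w4, w6, w7, w8}): φ is false.
  w3 (successors {w3, w7, w8}): φ is false.
  w4 (successors {w0, w1, w2, w4, w5, w7}): φ is false.
  w5 (successors {w4, w5, w6, w7, w8}): φ is false.
  w6 (successors {w0, w1, w2, w5, w6, w7, w8}): φ is false.
  w7 (successors {w2, w3, w4, w5, w6, w8}): φ is false.
  w8 (successors {w1, w2, w3, w5, w6, w7, w8}): φ is false.
For instance, at w1:
  At w1: Dia Dia p is true, r is false, so Dia Dia p and r is false.
    At w1: Dia Dia p requires Dia p at some successor in {w0, w2, w4, w6, w8}.
      Dia p holds at w0, so Dia Dia p is true at w1.
Satisfying worlds: {w0}

w0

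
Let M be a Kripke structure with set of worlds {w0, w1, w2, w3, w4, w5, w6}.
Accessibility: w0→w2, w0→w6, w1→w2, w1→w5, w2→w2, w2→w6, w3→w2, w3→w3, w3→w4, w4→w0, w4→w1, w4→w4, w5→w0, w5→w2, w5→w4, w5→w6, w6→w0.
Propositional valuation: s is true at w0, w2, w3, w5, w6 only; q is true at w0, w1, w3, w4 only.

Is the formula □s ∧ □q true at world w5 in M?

No

At w5: □s is false, □q is false, so □s ∧ □q is false.
  At w5: □s requires s at every successor {w0, w2, w4, w6}.
    s fails at w4, so □s is false at w5.
  At w5: □q requires q at every successor {w0, w2, w4, w6}.
    q fails at w2, so □q is false at w5.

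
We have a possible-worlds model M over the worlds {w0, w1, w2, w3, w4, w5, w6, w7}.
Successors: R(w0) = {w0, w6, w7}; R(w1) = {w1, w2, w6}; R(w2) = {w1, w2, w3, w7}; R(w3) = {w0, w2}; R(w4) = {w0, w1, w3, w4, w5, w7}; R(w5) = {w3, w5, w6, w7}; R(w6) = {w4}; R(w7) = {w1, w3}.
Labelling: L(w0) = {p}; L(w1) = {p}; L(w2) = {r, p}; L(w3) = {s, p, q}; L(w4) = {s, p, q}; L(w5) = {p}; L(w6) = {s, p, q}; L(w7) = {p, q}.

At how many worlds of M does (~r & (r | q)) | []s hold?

Let φ = (~r & (r | q)) | []s. Evaluate φ at each world:
  w0 (successors {w0, w6, w7}): φ is false.
  w1 (successors {w1, w2, w6}): φ is false.
  w2 (successors {w1, w2, w3, w7}): φ is false.
  w3 (successors {w0, w2}): φ is true.
  w4 (successors {w0, w1, w3, w4, w5, w7}): φ is true.
  w5 (successors {w3, w5, w6, w7}): φ is false.
  w6 (successors {w4}): φ is true.
  w7 (successors {w1, w3}): φ is true.
For instance, at w3:
  At w3: ~r & (r | q) is true, []s is false, so (~r & (r | q)) | []s is true.
    At w3: []s requires s at every successor {w0, w2}.
      s fails at w0, so []s is false at w3.
Satisfying worlds: {w3, w4, w6, w7}

4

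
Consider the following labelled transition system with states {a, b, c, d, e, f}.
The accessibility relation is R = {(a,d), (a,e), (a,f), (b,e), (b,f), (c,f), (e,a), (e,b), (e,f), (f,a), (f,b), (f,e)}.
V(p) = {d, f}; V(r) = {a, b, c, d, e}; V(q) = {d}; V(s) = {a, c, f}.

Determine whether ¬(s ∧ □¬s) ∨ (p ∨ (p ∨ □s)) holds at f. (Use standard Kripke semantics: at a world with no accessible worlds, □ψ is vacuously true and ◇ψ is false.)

At f: ¬(s ∧ □¬s) is true, p ∨ (p ∨ □s) is true, so ¬(s ∧ □¬s) ∨ (p ∨ (p ∨ □s)) is true.
  At f: s ∧ □¬s is false, so ¬(s ∧ □¬s) is true.
    At f: s is true, □¬s is false, so s ∧ □¬s is false.
      At f: □¬s requires ¬s at every successor {a, b, e}.
        ¬s fails at a, so □¬s is false at f.
  At f: p is true, p ∨ □s is true, so p ∨ (p ∨ □s) is true.
    At f: p is true, □s is false, so p ∨ □s is true.
      At f: □s requires s at every successor {a, b, e}.
        s fails at b, so □s is false at f.

Yes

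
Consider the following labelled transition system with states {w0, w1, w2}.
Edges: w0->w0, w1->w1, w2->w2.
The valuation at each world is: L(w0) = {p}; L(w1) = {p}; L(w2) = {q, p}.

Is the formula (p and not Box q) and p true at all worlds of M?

No

Recall that Box ψ holds at a world iff ψ holds at every accessible world, and Dia ψ holds iff ψ holds at some accessible world.
Let φ = (p and not Box q) and p. Evaluate φ at each world:
  w0 (successors {w0}): φ is true.
  w1 (successors {w1}): φ is true.
  w2 (successors {w2}): φ is false.
Detail at w2 (counterexample):
  At w2: p and not Box q is false, p is true, so (p and not Box q) and p is false.
    At w2: p is true, not Box q is false, so p and not Box q is false.
      At w2: Box q is true, so not Box q is false.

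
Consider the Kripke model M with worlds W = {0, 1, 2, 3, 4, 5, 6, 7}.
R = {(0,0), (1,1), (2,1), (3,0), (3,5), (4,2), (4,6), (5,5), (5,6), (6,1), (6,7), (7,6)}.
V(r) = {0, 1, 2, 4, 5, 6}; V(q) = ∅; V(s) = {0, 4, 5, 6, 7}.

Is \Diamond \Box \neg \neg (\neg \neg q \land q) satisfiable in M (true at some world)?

No

Let φ = \Diamond \Box \neg \neg (\neg \neg q \land q). Evaluate φ at each world:
  0 (successors {0}): φ is false.
  1 (successors {1}): φ is false.
  2 (successors {1}): φ is false.
  3 (successors {0, 5}): φ is false.
  4 (successors {2, 6}): φ is false.
  5 (successors {5, 6}): φ is false.
  6 (successors {1, 7}): φ is false.
  7 (successors {6}): φ is false.
For instance, at 6:
  At 6: \Diamond \Box \neg \neg (\neg \neg q \land q) requires \Box \neg \neg (\neg \neg q \land q) at some successor in {1, 7}.
    At 1: \Box \neg \neg (\neg \neg q \land q) is false.
    At 7: \Box \neg \neg (\neg \neg q \land q) is false.
  So \Diamond \Box \neg \neg (\neg \neg q \land q) is false at 6.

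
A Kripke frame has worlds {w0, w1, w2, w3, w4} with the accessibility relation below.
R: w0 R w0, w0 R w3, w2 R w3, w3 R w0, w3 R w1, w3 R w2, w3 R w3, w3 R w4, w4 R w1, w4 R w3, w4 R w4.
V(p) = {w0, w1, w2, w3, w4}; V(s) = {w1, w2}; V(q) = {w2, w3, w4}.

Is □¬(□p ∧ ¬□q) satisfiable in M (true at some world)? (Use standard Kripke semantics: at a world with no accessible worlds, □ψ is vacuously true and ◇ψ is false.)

Yes

Recall that □ψ holds at a world iff ψ holds at every accessible world, and ◇ψ holds iff ψ holds at some accessible world.
Let φ = □¬(□p ∧ ¬□q). Evaluate φ at each world:
  w0 (successors {w0, w3}): φ is false.
  w1 (successors ∅): φ is true.
  w2 (successors {w3}): φ is false.
  w3 (successors {w0, w1, w2, w3, w4}): φ is false.
  w4 (successors {w1, w3, w4}): φ is false.
Detail at w1 (witness):
  At w1: no accessible worlds, so □¬(□p ∧ ¬□q) holds vacuously.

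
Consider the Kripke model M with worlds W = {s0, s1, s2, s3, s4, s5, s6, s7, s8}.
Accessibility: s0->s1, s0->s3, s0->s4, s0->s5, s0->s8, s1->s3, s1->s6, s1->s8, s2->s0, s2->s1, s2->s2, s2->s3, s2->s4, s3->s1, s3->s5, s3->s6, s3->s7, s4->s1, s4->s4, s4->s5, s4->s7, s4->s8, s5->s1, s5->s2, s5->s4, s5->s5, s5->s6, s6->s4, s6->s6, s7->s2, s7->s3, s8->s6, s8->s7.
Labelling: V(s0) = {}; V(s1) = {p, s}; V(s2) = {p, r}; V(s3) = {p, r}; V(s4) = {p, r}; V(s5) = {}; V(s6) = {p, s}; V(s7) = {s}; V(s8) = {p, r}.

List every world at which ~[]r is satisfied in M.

s0, s1, s2, s3, s4, s5, s6, s8

Let φ = ~[]r. Evaluate φ at each world:
  s0 (successors {s1, s3, s4, s5, s8}): φ is true.
  s1 (successors {s3, s6, s8}): φ is true.
  s2 (successors {s0, s1, s2, s3, s4}): φ is true.
  s3 (successors {s1, s5, s6, s7}): φ is true.
  s4 (successors {s1, s4, s5, s7, s8}): φ is true.
  s5 (successors {s1, s2, s4, s5, s6}): φ is true.
  s6 (successors {s4, s6}): φ is true.
  s7 (successors {s2, s3}): φ is false.
  s8 (successors {s6, s7}): φ is true.
For instance, at s7:
  At s7: []r is true, so ~[]r is false.
    At s7: []r requires r at every successor {s2, s3}.
      At s2: r is true.
      At s3: r is true.
    So []r is true at s7.
Satisfying worlds: {s0, s1, s2, s3, s4, s5, s6, s8}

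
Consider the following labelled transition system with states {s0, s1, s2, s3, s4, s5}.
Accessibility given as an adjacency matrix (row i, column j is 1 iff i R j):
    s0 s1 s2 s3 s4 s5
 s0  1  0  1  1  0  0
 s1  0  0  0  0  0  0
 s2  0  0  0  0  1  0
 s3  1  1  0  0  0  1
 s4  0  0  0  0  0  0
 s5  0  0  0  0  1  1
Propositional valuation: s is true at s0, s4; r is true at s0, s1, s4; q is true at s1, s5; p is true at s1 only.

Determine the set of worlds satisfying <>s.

Recall that <>ψ holds at a world iff ψ holds at some accessible world.
Let φ = <>s. Evaluate φ at each world:
  s0 (successors {s0, s2, s3}): φ is true.
  s1 (successors ∅): φ is false.
  s2 (successors {s4}): φ is true.
  s3 (successors {s0, s1, s5}): φ is true.
  s4 (successors ∅): φ is false.
  s5 (successors {s4, s5}): φ is true.
For instance, at s3:
  At s3: <>s requires s at some successor in {s0, s1, s5}.
    s holds at s0, so <>s is true at s3.
Satisfying worlds: {s0, s2, s3, s5}

s0, s2, s3, s5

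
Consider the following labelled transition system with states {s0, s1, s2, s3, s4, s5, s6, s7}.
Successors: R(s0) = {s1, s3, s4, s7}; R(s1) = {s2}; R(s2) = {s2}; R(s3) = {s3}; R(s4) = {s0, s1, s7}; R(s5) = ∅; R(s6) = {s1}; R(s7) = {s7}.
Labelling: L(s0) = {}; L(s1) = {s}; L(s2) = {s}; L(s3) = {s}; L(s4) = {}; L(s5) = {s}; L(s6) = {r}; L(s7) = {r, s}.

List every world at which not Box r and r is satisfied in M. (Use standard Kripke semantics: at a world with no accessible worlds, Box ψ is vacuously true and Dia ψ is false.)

s6

Let φ = not Box r and r. Evaluate φ at each world:
  s0 (successors {s1, s3, s4, s7}): φ is false.
  s1 (successors {s2}): φ is false.
  s2 (successors {s2}): φ is false.
  s3 (successors {s3}): φ is false.
  s4 (successors {s0, s1, s7}): φ is false.
  s5 (successors ∅): φ is false.
  s6 (successors {s1}): φ is true.
  s7 (successors {s7}): φ is false.
For instance, at s7:
  At s7: not Box r is false, r is true, so not Box r and r is false.
    At s7: Box r is true, so not Box r is false.
      At s7: Box r requires r at every successor {s7}.
        At s7: r is true.
      So Box r is true at s7.
Satisfying worlds: {s6}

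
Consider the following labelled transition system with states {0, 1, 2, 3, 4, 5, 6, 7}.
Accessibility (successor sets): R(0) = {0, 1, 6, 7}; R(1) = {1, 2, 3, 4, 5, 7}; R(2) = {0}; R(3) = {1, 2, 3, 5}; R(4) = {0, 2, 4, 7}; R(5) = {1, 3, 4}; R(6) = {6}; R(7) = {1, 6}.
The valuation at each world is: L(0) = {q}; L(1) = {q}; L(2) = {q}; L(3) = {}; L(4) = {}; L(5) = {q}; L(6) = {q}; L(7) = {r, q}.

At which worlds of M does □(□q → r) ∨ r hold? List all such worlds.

Let φ = □(□q → r) ∨ r. Evaluate φ at each world:
  0 (successors {0, 1, 6, 7}): φ is false.
  1 (successors {1, 2, 3, 4, 5, 7}): φ is false.
  2 (successors {0}): φ is false.
  3 (successors {1, 2, 3, 5}): φ is false.
  4 (successors {0, 2, 4, 7}): φ is false.
  5 (successors {1, 3, 4}): φ is true.
  6 (successors {6}): φ is false.
  7 (successors {1, 6}): φ is true.
For instance, at 1:
  At 1: □(□q → r) is false, r is false, so □(□q → r) ∨ r is false.
    At 1: □(□q → r) requires □q → r at every successor {1, 2, 3, 4, 5, 7}.
      □q → r fails at 2, so □(□q → r) is false at 1.
Satisfying worlds: {5, 7}

5, 7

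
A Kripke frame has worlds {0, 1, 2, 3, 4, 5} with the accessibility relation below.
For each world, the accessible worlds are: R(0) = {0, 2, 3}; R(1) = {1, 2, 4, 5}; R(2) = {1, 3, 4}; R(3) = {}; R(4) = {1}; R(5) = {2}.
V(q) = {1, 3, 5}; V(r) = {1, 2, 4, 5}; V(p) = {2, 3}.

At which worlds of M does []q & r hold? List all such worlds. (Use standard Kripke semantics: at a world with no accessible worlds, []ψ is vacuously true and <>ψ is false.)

4

Recall that []ψ holds at a world iff ψ holds at every accessible world, and <>ψ holds iff ψ holds at some accessible world.
Let φ = []q & r. Evaluate φ at each world:
  0 (successors {0, 2, 3}): φ is false.
  1 (successors {1, 2, 4, 5}): φ is false.
  2 (successors {1, 3, 4}): φ is false.
  3 (successors ∅): φ is false.
  4 (successors {1}): φ is true.
  5 (successors {2}): φ is false.
For instance, at 5:
  At 5: []q is false, r is true, so []q & r is false.
    At 5: []q requires q at every successor {2}.
      q fails at 2, so []q is false at 5.
Satisfying worlds: {4}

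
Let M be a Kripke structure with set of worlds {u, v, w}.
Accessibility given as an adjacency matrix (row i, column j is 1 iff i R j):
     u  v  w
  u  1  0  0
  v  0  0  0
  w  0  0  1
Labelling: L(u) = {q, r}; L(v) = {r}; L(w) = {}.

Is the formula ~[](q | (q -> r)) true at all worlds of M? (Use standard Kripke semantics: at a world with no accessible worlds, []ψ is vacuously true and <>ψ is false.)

Recall that []ψ holds at a world iff ψ holds at every accessible world, and <>ψ holds iff ψ holds at some accessible world.
Let φ = ~[](q | (q -> r)). Evaluate φ at each world:
  u (successors {u}): φ is false.
  v (successors ∅): φ is false.
  w (successors {w}): φ is false.
Detail at u (counterexample):
  At u: [](q | (q -> r)) is true, so ~[](q | (q -> r)) is false.
    At u: [](q | (q -> r)) requires q | (q -> r) at every successor {u}.
      At u: q | (q -> r) is true.
    So [](q | (q -> r)) is true at u.

No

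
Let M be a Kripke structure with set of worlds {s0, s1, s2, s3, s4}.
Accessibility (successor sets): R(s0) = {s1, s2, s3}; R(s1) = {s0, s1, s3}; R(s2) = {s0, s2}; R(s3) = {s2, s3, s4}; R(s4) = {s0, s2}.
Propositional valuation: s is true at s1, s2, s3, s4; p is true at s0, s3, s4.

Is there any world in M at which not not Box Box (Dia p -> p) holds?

No

Recall that Box ψ holds at a world iff ψ holds at every accessible world, and Dia ψ holds iff ψ holds at some accessible world.
Let φ = not not Box Box (Dia p -> p). Evaluate φ at each world:
  s0 (successors {s1, s2, s3}): φ is false.
  s1 (successors {s0, s1, s3}): φ is false.
  s2 (successors {s0, s2}): φ is false.
  s3 (successors {s2, s3, s4}): φ is false.
  s4 (successors {s0, s2}): φ is false.
For instance, at s4:
  At s4: not Box Box (Dia p -> p) is true, so not not Box Box (Dia p -> p) is false.
    At s4: Box Box (Dia p -> p) is false, so not Box Box (Dia p -> p) is true.
      At s4: Box Box (Dia p -> p) requires Box (Dia p -> p) at every successor {s0, s2}.
        Box (Dia p -> p) fails at s0, so Box Box (Dia p -> p) is false at s4.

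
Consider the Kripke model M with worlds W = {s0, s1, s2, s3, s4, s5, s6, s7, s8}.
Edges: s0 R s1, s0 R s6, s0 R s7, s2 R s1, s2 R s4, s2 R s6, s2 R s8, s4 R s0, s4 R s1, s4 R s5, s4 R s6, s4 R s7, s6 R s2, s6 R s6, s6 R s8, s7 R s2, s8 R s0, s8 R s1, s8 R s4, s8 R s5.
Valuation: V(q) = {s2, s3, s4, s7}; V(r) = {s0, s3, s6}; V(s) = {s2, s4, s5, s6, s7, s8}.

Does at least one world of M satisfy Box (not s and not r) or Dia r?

Let φ = Box (not s and not r) or Dia r. Evaluate φ at each world:
  s0 (successors {s1, s6, s7}): φ is true.
  s1 (successors ∅): φ is true.
  s2 (successors {s1, s4, s6, s8}): φ is true.
  s3 (successors ∅): φ is true.
  s4 (successors {s0, s1, s5, s6, s7}): φ is true.
  s5 (successors ∅): φ is true.
  s6 (successors {s2, s6, s8}): φ is true.
  s7 (successors {s2}): φ is false.
  s8 (successors {s0, s1, s4, s5}): φ is true.
Detail at s0 (witness):
  At s0: Box (not s and not r) is false, Dia r is true, so Box (not s and not r) or Dia r is true.
    At s0: Box (not s and not r) requires not s and not r at every successor {s1, s6, s7}.
      not s and not r fails at s6, so Box (not s and not r) is false at s0.
    At s0: Dia r requires r at some successor in {s1, s6, s7}.
      r holds at s6, so Dia r is true at s0.

Yes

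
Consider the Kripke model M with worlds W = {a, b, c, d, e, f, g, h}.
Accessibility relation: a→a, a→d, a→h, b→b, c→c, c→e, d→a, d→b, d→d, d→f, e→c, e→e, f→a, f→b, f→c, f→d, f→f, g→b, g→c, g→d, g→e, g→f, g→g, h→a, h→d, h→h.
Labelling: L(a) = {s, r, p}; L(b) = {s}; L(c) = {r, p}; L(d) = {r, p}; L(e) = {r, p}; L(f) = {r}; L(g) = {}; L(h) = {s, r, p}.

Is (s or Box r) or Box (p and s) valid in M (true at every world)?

No

Recall that Box ψ holds at a world iff ψ holds at every accessible world, and Dia ψ holds iff ψ holds at some accessible world.
Let φ = (s or Box r) or Box (p and s). Evaluate φ at each world:
  a (successors {a, d, h}): φ is true.
  b (successors {b}): φ is true.
  c (successors {c, e}): φ is true.
  d (successors {a, b, d, f}): φ is false.
  e (successors {c, e}): φ is true.
  f (successors {a, b, c, d, f}): φ is false.
  g (successors {b, c, d, e, f, g}): φ is false.
  h (successors {a, d, h}): φ is true.
Detail at d (counterexample):
  At d: s or Box r is false, Box (p and s) is false, so (s or Box r) or Box (p and s) is false.
    At d: s is false, Box r is false, so s or Box r is false.
      At d: Box r requires r at every successor {a, b, d, f}.
        r fails at b, so Box r is false at d.
    At d: Box (p and s) requires p and s at every successor {a, b, d, f}.
      p and s fails at b, so Box (p and s) is false at d.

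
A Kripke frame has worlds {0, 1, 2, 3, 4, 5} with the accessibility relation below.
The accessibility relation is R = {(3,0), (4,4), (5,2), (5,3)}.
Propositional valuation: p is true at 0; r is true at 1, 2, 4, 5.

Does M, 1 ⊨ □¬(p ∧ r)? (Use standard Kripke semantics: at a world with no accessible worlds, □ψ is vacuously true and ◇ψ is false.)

At 1: no accessible worlds, so □¬(p ∧ r) holds vacuously.

Yes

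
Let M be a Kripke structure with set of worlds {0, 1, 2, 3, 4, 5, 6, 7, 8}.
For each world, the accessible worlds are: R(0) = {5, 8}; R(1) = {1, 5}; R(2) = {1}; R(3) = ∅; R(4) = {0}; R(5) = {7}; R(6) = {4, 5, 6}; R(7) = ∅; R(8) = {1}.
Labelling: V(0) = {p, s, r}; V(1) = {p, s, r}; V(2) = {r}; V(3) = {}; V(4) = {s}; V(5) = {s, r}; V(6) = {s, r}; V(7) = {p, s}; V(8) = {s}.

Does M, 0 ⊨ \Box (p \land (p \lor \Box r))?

No

At 0: \Box (p \land (p \lor \Box r)) requires p \land (p \lor \Box r) at every successor {5, 8}.
  p \land (p \lor \Box r) fails at 5, so \Box (p \land (p \lor \Box r)) is false at 0.
    At 5: p is false, p \lor \Box r is false, so p \land (p \lor \Box r) is false.
      At 5: p is false, \Box r is false, so p \lor \Box r is false.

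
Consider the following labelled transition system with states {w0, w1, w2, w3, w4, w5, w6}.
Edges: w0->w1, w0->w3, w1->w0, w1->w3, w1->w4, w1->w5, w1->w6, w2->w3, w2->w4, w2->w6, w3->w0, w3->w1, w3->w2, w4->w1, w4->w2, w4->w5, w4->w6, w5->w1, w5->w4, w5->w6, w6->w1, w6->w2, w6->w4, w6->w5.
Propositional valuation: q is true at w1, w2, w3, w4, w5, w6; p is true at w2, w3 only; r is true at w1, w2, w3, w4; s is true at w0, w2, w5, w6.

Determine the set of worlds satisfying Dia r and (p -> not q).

w0, w1, w4, w5, w6

Let φ = Dia r and (p -> not q). Evaluate φ at each world:
  w0 (successors {w1, w3}): φ is true.
  w1 (successors {w0, w3, w4, w5, w6}): φ is true.
  w2 (successors {w3, w4, w6}): φ is false.
  w3 (successors {w0, w1, w2}): φ is false.
  w4 (successors {w1, w2, w5, w6}): φ is true.
  w5 (successors {w1, w4, w6}): φ is true.
  w6 (successors {w1, w2, w4, w5}): φ is true.
For instance, at w2:
  At w2: Dia r is true, p -> not q is false, so Dia r and (p -> not q) is false.
    At w2: Dia r requires r at some successor in {w3, w4, w6}.
      r holds at w3, so Dia r is true at w2.
Satisfying worlds: {w0, w1, w4, w5, w6}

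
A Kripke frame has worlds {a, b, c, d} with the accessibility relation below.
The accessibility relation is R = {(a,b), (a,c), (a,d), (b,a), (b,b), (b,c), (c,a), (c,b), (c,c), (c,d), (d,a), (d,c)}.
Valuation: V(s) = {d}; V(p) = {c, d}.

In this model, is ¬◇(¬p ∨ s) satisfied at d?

No

Recall that ◇ψ holds at a world iff ψ holds at some accessible world.
At d: ◇(¬p ∨ s) is true, so ¬◇(¬p ∨ s) is false.
  At d: ◇(¬p ∨ s) requires ¬p ∨ s at some successor in {a, c}.
    ¬p ∨ s holds at a, so ◇(¬p ∨ s) is true at d.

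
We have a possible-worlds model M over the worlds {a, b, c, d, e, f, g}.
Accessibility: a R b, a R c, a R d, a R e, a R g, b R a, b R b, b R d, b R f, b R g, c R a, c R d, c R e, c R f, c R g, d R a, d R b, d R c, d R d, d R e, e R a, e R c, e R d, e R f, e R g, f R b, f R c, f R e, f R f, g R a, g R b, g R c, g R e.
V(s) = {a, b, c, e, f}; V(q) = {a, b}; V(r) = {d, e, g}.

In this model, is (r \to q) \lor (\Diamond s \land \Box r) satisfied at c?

Yes

Recall that \Box ψ holds at a world iff ψ holds at every accessible world, and \Diamond ψ holds iff ψ holds at some accessible world.
At c: r \to q is true, \Diamond s \land \Box r is false, so (r \to q) \lor (\Diamond s \land \Box r) is true.
  At c: \Diamond s is true, \Box r is false, so \Diamond s \land \Box r is false.
    At c: \Diamond s requires s at some successor in {a, d, e, f, g}.
      s holds at a, so \Diamond s is true at c.
    At c: \Box r requires r at every successor {a, d, e, f, g}.
      r fails at a, so \Box r is false at c.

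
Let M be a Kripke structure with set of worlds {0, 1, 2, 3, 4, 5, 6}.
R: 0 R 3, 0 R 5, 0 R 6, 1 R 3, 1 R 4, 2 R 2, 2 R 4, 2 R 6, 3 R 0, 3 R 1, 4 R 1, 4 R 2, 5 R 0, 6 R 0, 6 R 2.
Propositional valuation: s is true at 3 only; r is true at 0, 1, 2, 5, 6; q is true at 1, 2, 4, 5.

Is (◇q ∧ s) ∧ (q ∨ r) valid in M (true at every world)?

No

Let φ = (◇q ∧ s) ∧ (q ∨ r). Evaluate φ at each world:
  0 (successors {3, 5, 6}): φ is false.
  1 (successors {3, 4}): φ is false.
  2 (successors {2, 4, 6}): φ is false.
  3 (successors {0, 1}): φ is false.
  4 (successors {1, 2}): φ is false.
  5 (successors {0}): φ is false.
  6 (successors {0, 2}): φ is false.
Detail at 0 (counterexample):
  At 0: ◇q ∧ s is false, q ∨ r is true, so (◇q ∧ s) ∧ (q ∨ r) is false.
    At 0: ◇q is true, s is false, so ◇q ∧ s is false.
      At 0: ◇q requires q at some successor in {3, 5, 6}.
        q holds at 5, so ◇q is true at 0.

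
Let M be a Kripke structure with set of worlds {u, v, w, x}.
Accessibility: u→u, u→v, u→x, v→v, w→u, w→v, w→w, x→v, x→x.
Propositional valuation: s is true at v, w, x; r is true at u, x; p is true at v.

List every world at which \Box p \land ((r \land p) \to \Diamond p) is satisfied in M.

Recall that \Box ψ holds at a world iff ψ holds at every accessible world, and \Diamond ψ holds iff ψ holds at some accessible world.
Let φ = \Box p \land ((r \land p) \to \Diamond p). Evaluate φ at each world:
  u (successors {u, v, x}): φ is false.
  v (successors {v}): φ is true.
  w (successors {u, v, w}): φ is false.
  x (successors {v, x}): φ is false.
For instance, at x:
  At x: \Box p is false, (r \land p) \to \Diamond p is true, so \Box p \land ((r \land p) \to \Diamond p) is false.
    At x: \Box p requires p at every successor {v, x}.
      p fails at x, so \Box p is false at x.
    At x: r \land p is false, \Diamond p is true, so (r \land p) \to \Diamond p is true.
      At x: \Diamond p requires p at some successor in {v, x}.
        p holds at v, so \Diamond p is true at x.
Satisfying worlds: {v}

v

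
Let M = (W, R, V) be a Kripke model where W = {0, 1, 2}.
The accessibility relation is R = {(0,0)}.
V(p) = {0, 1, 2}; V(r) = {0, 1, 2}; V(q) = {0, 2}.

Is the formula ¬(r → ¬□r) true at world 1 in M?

At 1: r → ¬□r is false, so ¬(r → ¬□r) is true.
  At 1: r is true, ¬□r is false, so r → ¬□r is false.
    At 1: □r is true, so ¬□r is false.
      At 1: no accessible worlds, so □r holds vacuously.

Yes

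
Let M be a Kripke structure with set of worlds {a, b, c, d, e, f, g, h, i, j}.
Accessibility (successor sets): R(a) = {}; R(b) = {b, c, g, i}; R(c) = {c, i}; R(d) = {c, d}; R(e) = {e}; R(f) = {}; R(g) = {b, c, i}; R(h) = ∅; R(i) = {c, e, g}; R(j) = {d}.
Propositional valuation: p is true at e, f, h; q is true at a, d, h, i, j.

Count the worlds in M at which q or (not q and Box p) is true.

Let φ = q or (not q and Box p). Evaluate φ at each world:
  a (successors ∅): φ is true.
  b (successors {b, c, g, i}): φ is false.
  c (successors {c, i}): φ is false.
  d (successors {c, d}): φ is true.
  e (successors {e}): φ is true.
  f (successors ∅): φ is true.
  g (successors {b, c, i}): φ is false.
  h (successors ∅): φ is true.
  i (successors {c, e, g}): φ is true.
  j (successors {d}): φ is true.
For instance, at c:
  At c: q is false, not q and Box p is false, so q or (not q and Box p) is false.
    At c: not q is true, Box p is false, so not q and Box p is false.
      At c: Box p requires p at every successor {c, i}.
        p fails at c, so Box p is false at c.
Satisfying worlds: {a, d, e, f, h, i, j}

7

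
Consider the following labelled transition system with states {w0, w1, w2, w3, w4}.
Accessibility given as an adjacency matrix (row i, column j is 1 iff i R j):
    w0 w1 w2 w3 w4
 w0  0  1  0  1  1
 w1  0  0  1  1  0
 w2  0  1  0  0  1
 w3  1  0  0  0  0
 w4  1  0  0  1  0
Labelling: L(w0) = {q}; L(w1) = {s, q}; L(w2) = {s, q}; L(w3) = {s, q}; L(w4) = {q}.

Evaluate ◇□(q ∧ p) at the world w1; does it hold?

No

At w1: ◇□(q ∧ p) requires □(q ∧ p) at some successor in {w2, w3}.
  At w2: □(q ∧ p) is false.
  At w3: □(q ∧ p) is false.
So ◇□(q ∧ p) is false at w1.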